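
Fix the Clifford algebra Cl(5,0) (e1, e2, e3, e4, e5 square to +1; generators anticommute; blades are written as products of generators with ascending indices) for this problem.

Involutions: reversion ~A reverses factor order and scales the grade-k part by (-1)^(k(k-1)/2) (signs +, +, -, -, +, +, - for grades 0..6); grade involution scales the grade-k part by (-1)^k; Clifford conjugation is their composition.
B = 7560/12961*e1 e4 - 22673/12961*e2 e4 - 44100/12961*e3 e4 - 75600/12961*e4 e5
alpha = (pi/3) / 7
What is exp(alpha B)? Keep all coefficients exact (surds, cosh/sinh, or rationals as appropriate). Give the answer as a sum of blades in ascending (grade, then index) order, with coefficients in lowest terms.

B^2 term by term: the squares give (7560/12961)^2*(e1 e4)^2 + (-22673/12961)^2*(e2 e4)^2 + (-44100/12961)^2*(e3 e4)^2 + (-75600/12961)^2*(e4 e5)^2 = 57153600/167987521*(-1) + 514064929/167987521*(-1) + 1944810000/167987521*(-1) + 5715360000/167987521*(-1) = -49 (each basis 2-blade squares to minus the product of its generators' squares); cross terms between blades sharing an index anticommute and cancel. So B^2 = -49.
B^2 = -49 — circular case — the even/odd split gives cos and sin: l = 7, alpha*l = pi/3, so exp(alpha B) = cos(pi/3) + (sin(pi/3)/7)*B = 1/2 + (sqrt(3)/14)*B.
Answer: 1/2 + 540*sqrt(3)/12961*e1 e4 - 3239*sqrt(3)/25922*e2 e4 - 3150*sqrt(3)/12961*e3 e4 - 5400*sqrt(3)/12961*e4 e5


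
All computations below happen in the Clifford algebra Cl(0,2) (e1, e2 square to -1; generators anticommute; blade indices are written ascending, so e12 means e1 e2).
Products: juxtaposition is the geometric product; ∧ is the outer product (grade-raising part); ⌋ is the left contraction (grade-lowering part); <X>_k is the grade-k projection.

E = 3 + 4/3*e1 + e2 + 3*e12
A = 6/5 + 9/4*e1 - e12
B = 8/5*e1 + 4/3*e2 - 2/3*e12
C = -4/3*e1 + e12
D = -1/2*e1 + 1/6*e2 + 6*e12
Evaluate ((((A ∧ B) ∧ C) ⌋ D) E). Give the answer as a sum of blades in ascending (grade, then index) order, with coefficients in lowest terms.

step 1: 48/25*e1 + 8/5*e2 + 11/5*e12
step 2: 32/15*e12
step 3: -64/5
step 4: -192/5 - 256/15*e1 - 64/5*e2 - 192/5*e12
Answer: -192/5 - 256/15*e1 - 64/5*e2 - 192/5*e12


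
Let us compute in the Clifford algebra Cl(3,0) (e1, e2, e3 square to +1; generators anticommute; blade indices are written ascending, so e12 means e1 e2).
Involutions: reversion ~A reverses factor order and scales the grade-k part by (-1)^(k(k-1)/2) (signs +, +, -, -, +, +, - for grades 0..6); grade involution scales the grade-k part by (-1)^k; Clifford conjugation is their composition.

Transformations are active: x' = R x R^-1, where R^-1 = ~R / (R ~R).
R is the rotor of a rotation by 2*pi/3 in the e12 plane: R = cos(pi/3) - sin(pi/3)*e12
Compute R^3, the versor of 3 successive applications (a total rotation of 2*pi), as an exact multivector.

The rotor phase is half the rotation angle and phases add under composition, so 3 steps in the e12 plane accumulate phase 3*(pi/3) = pi: R^3 = cos(pi) - sin(pi)*e12.
cos(pi) = -1 and sin(pi) = 0, so R^3 = -1. The total rotation 2*pi is 1 full turn, so every vector returns to itself, yet the rotor is -1, on the OTHER sheet of the double cover (an odd number of 2*pi turns).
Answer: -1


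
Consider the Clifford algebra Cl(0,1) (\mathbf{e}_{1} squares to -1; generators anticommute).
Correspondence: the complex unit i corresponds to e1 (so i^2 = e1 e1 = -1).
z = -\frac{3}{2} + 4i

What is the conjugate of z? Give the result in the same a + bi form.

In blades: z = -\frac{3}{2} + 4 e_{1}.
Conjugation here is Clifford conjugation: the scalar is fixed and the grade-1 and grade-2 blades all flip sign, giving -\frac{3}{2} - 4 e_{1}; translating back:
Answer: -\frac{3}{2} - 4i


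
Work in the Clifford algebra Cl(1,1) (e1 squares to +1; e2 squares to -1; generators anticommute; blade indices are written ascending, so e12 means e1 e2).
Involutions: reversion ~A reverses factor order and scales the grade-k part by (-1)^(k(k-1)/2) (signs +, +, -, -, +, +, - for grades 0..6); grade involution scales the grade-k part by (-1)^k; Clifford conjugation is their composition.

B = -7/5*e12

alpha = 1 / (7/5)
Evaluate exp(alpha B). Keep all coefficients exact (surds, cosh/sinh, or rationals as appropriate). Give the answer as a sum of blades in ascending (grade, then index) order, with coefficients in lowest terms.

B^2 = (-7/5)^2*(e12)^2 = 49/25*(+1) = 49/25 (a basis 2-blade squares to minus the product of its generators' squares).
B^2 = 49/25 — B^2 > 0, so the exponential closes hyperbolically: l = 7/5, alpha*l = 1, so exp(alpha B) = cosh(1) + (sinh(1)/(7/5))*B = cosh(1) + (5*sinh(1)/7)*B.
Answer: cosh(1) - sinh(1)*e12


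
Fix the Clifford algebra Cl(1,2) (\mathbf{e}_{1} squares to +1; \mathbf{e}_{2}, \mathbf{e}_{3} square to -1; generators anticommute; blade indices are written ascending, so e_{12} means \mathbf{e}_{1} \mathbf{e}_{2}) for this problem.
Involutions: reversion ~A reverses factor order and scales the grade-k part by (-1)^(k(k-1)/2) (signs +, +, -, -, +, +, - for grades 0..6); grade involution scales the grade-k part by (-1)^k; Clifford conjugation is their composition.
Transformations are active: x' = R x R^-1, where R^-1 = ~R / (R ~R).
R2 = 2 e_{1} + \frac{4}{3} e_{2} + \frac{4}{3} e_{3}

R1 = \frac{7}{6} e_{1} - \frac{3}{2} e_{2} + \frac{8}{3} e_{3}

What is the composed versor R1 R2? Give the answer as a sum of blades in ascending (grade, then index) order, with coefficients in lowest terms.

Distribute over the terms of R1 (each basis-blade product reordered to ascending indices, repeated generators contracted through their squares):
(\frac{7}{6} e_{1}) R2 = \frac{7}{3} + \frac{14}{9} e_{12} + \frac{14}{9} e_{13}
(-\frac{3}{2} e_{2}) R2 = 2 + 3 e_{12} - 2 e_{23}
(\frac{8}{3} e_{3}) R2 = -\frac{32}{9} - \frac{16}{3} e_{13} - \frac{32}{9} e_{23}
Summing the partial products and collecting blades:
Answer: \frac{7}{9} + \frac{41}{9} e_{12} - \frac{34}{9} e_{13} - \frac{50}{9} e_{23}


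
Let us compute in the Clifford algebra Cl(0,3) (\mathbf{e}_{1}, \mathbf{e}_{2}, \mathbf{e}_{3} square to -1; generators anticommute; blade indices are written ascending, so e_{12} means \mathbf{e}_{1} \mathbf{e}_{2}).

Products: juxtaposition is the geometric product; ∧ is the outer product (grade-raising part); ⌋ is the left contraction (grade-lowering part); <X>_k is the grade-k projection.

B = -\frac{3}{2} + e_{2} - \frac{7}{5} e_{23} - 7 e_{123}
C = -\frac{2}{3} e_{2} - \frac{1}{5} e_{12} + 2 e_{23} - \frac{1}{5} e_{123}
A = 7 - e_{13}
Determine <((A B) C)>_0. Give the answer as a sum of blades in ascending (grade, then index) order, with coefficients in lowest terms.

step 1: -\frac{21}{2} + 14 e_{2} + \frac{7}{5} e_{12} + \frac{3}{2} e_{13} - \frac{49}{5} e_{23} - 48 e_{123}
step 2: \frac{2911}{75} + \frac{6913}{75} e_{1} + \frac{67}{10} e_{2} - \frac{2309}{75} e_{3} + \frac{51}{10} e_{12} + \frac{709}{25} e_{13} - \frac{207}{10} e_{23} + \frac{31}{10} e_{123}
step 3: \frac{2911}{75}
Answer: \frac{2911}{75}


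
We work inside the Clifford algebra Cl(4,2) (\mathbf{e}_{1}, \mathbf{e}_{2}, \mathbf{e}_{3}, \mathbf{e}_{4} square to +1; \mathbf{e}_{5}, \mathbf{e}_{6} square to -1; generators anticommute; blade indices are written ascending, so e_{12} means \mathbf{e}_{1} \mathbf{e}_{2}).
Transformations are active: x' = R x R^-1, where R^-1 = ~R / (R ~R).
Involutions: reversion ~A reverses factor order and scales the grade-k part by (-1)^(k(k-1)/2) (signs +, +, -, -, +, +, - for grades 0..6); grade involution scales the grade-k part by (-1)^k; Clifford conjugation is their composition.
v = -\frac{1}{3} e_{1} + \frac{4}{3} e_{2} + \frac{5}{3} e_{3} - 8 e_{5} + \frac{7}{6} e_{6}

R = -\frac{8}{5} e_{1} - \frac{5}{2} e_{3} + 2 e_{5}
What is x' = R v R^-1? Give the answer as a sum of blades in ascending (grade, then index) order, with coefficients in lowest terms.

~R = -\frac{8}{5} e_{1} - \frac{5}{2} e_{3} + 2 e_{5}, and R ~R = \frac{481}{100}, so R^-1 = ~R / (\frac{481}{100}).
R v = \frac{371}{30} - \frac{32}{15} e_{12} - \frac{7}{2} e_{13} + \frac{202}{15} e_{15} - \frac{28}{15} e_{16} + \frac{10}{3} e_{23} - \frac{8}{3} e_{25} + \frac{50}{3} e_{35} - \frac{35}{12} e_{36} + \frac{7}{3} e_{56}
Answer: -\frac{3797}{481} e_{1} - \frac{4}{3} e_{2} - \frac{6985}{481} e_{3} + \frac{26384}{1443} e_{5} - \frac{7}{6} e_{6}


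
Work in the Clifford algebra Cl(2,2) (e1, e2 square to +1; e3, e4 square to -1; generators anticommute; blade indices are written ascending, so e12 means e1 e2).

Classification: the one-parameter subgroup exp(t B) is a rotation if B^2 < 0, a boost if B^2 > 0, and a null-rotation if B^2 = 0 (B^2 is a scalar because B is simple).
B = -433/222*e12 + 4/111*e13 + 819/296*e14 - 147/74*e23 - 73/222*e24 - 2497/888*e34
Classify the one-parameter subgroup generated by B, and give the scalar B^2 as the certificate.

B^2 term by term: the squares give (-433/222)^2*(e12)^2 + (4/111)^2*(e13)^2 + (819/296)^2*(e14)^2 + (-147/74)^2*(e23)^2 + (-73/222)^2*(e24)^2 + (-2497/888)^2*(e34)^2 = 187489/49284*(-1) + 16/12321*(+1) + 670761/87616*(+1) + 21609/5476*(+1) + 5329/49284*(+1) + 6235009/788544*(-1) = 0 (each basis 2-blade squares to minus the product of its generators' squares); cross terms between blades sharing an index anticommute and cancel; the commuting (index-disjoint) pairs give grade-4 terms 2*c*c'*(blade product), which cancel blade by blade — e1234: 1081201/98568 + 292/12321 - 120393/10952 = 0 — confirming B is simple. So B^2 = 0.
Answer: null-rotation, certificate B^2 = 0. Key observation: B^2 = 0 is a conjugation invariant, so its sign decides the class regardless of the surface form of B.


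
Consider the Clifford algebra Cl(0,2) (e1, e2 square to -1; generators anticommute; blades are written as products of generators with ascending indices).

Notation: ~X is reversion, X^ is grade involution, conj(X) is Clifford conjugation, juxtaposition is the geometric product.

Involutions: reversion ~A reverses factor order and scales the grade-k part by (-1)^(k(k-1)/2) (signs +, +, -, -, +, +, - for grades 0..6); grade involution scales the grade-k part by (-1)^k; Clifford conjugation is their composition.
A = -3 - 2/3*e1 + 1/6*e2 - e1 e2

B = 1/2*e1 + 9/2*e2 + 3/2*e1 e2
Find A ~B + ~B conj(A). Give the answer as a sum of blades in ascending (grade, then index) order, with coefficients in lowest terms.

first term: -23/12 + 11/4*e1 - 15*e2 + 17/12*e1 e2
second term: 23/12 + 11/4*e1 - 15*e2 + 17/12*e1 e2
Answer: 11/2*e1 - 30*e2 + 17/6*e1 e2


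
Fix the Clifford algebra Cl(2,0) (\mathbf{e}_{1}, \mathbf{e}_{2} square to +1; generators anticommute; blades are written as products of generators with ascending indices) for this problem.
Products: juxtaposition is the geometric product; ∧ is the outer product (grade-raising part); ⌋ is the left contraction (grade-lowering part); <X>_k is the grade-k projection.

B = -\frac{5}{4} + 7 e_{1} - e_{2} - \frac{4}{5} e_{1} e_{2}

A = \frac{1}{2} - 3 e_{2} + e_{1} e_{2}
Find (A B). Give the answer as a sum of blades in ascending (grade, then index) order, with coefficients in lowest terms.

step 1: \frac{127}{40} + \frac{1}{10} e_{1} - \frac{15}{4} e_{2} + \frac{387}{20} e_{1} e_{2}
Answer: \frac{127}{40} + \frac{1}{10} e_{1} - \frac{15}{4} e_{2} + \frac{387}{20} e_{1} e_{2}


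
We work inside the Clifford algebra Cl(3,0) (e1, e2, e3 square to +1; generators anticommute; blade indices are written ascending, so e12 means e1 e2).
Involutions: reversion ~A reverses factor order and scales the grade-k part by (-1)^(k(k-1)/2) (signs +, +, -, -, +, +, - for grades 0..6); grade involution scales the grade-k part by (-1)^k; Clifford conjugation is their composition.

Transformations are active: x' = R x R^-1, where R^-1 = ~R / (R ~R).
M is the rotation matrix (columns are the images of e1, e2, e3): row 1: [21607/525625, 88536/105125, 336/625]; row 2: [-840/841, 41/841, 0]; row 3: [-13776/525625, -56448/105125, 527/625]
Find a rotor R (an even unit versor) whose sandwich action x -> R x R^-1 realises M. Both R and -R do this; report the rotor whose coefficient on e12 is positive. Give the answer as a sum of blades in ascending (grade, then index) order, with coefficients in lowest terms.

Method: write R = a + b12*e12 + b13*e13 + b23*e23 with a^2 + b12^2 + b13^2 + b23^2 = 1 (so R^-1 = ~R). Expanding the columns R e_j ~R gives tr M = 4a^2 - 1 and, from the antisymmetric part, M21 - M12 = -4a*b12, M13 - M31 = 4a*b13, M32 - M23 = -4a*b23.
Here tr M = 490439/525625, so a^2 = (1 + tr M)/4 = 254016/525625 and a = ±504/725. Taking a = 504/725: M21 - M12 = -193536/105125, M13 - M31 = 296352/525625, M32 - M23 = -56448/105125, giving b12 = 96/145, b13 = 147/725, b23 = 28/145, i.e. R = 504/725 + 96/145*e12 + 147/725*e13 + 28/145*e23.
Its e12 coefficient is already positive.
Answer: 504/725 + 96/145*e12 + 147/725*e13 + 28/145*e23. Recall the cover is two-to-one: with M of trace 490439/525625, both preimages act alike, and the stated e12 sign chooses the sheet.


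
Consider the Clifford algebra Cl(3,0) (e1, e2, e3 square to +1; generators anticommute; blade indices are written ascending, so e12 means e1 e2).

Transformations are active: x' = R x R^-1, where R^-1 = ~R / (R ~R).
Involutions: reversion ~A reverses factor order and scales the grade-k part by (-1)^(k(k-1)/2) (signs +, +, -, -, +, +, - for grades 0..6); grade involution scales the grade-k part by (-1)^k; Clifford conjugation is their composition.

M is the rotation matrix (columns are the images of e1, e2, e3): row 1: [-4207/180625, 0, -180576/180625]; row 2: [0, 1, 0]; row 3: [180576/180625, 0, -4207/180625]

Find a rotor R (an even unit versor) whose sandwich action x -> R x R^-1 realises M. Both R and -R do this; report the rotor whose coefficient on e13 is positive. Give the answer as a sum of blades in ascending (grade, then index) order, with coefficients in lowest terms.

Method: write R = a + b12*e12 + b13*e13 + b23*e23 with a^2 + b12^2 + b13^2 + b23^2 = 1 (so R^-1 = ~R). Expanding the columns R e_j ~R gives tr M = 4a^2 - 1 and, from the antisymmetric part, M21 - M12 = -4a*b12, M13 - M31 = 4a*b13, M32 - M23 = -4a*b23.
Here tr M = 172211/180625, so a^2 = (1 + tr M)/4 = 88209/180625 and a = ±297/425. Taking a = 297/425: M21 - M12 = 0, M13 - M31 = -361152/180625, M32 - M23 = 0, giving b12 = 0, b13 = -304/425, b23 = 0, i.e. R = 297/425 - 304/425*e13.
Its e13 coefficient is negative, so report the other preimage -R.
Answer: -297/425 + 304/425*e13. Uniqueness: Spin(3) -> SO(3) maps R and -R to the same rotation of trace 172211/180625; fixing the sign of the e13 coefficient removes the ambiguity.


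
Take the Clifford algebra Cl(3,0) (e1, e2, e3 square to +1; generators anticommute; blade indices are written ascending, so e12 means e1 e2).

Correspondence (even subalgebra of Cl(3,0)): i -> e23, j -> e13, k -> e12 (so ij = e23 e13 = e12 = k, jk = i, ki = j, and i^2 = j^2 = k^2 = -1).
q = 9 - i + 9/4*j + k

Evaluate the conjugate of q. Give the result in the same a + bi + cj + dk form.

In blades: q = 9 + e12 + 9/4*e13 - e23.
Quaternion conjugation is reversion on the even subalgebra: the scalar is fixed and every grade-2 blade flips sign, giving 9 - e12 - 9/4*e13 + e23; translating back:
Answer: 9 + i - 9/4*j - k


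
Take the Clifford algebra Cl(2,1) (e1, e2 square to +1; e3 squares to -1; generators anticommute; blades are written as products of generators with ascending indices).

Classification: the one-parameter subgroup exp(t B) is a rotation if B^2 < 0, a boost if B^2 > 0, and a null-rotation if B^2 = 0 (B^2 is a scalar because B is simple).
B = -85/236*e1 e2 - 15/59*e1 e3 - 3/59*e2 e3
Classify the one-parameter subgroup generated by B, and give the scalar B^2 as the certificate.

B^2 term by term: the squares give (-85/236)^2*(e1 e2)^2 + (-15/59)^2*(e1 e3)^2 + (-3/59)^2*(e2 e3)^2 = 7225/55696*(-1) + 225/3481*(+1) + 9/3481*(+1) = -1/16 (each basis 2-blade squares to minus the product of its generators' squares); cross terms between blades sharing an index anticommute and cancel. So B^2 = -1/16.
Answer: rotation, certificate B^2 = -1/16. Note: conjugating B changes its blade decomposition but never the scalar B^2 = -1/16, whose sign settles the classification.


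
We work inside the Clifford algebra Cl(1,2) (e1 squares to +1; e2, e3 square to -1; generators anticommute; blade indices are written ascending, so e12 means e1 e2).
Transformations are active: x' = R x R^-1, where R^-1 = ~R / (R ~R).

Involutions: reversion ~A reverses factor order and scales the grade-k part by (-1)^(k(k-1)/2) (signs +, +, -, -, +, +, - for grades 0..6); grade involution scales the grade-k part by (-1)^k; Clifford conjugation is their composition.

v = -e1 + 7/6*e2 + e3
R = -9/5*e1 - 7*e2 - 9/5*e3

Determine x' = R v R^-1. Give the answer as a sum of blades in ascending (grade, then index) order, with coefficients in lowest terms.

~R = -9/5*e1 - 7*e2 - 9/5*e3, and R ~R = -49, so R^-1 = ~R / (-49).
R v = 353/30 - 91/10*e12 - 18/5*e13 - 49/10*e23
Answer: 2284/1225*e1 + 461/210*e2 - 166/1225*e3


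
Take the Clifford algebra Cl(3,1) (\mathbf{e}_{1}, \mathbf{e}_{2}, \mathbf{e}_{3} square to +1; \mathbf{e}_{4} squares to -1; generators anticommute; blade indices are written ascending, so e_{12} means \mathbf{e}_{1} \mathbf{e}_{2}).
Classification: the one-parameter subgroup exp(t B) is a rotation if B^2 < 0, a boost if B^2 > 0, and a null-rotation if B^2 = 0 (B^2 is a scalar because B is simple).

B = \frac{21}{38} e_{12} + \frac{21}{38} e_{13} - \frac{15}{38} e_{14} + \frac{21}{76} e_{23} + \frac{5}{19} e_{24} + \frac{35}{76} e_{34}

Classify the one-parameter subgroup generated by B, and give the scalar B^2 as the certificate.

B^2 term by term: the squares give (\frac{21}{38})^2*(e_{12})^2 + (\frac{21}{38})^2*(e_{13})^2 + (-\frac{15}{38})^2*(e_{14})^2 + (\frac{21}{76})^2*(e_{23})^2 + (\frac{5}{19})^2*(e_{24})^2 + (\frac{35}{76})^2*(e_{34})^2 = \frac{441}{1444}*(-1) + \frac{441}{1444}*(-1) + \frac{225}{1444}*(+1) + \frac{441}{5776}*(-1) + \frac{25}{361}*(+1) + \frac{1225}{5776}*(+1) = -\frac{1}{4} (each basis 2-blade squares to minus the product of its generators' squares); cross terms between blades sharing an index anticommute and cancel; the commuting (index-disjoint) pairs give grade-4 terms 2*c*c'*(blade product), which cancel blade by blade — e_{1234}: \frac{735}{1444} - \frac{105}{361} - \frac{315}{1444} = 0 — confirming B is simple. So B^2 = -\frac{1}{4}.
Answer: rotation, certificate B^2 = -\frac{1}{4}. No conjugation can change B^2 = -\frac{1}{4}; the sign gives the class.


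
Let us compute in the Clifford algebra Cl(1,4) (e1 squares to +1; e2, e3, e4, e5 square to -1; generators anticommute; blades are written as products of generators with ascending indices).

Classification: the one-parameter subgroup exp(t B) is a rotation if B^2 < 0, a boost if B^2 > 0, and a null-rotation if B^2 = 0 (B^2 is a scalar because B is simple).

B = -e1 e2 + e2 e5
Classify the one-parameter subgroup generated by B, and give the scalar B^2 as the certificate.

B^2 term by term: the squares give (-1)^2*(e1 e2)^2 + (1)^2*(e2 e5)^2 = 1*(+1) + 1*(-1) = 0 (each basis 2-blade squares to minus the product of its generators' squares); cross terms between blades sharing an index anticommute and cancel. So B^2 = 0.
Answer: null-rotation, certificate B^2 = 0. Why this suffices: the scalar 0 survives any versor conjugation, so its sign alone determines the class however B is presented.


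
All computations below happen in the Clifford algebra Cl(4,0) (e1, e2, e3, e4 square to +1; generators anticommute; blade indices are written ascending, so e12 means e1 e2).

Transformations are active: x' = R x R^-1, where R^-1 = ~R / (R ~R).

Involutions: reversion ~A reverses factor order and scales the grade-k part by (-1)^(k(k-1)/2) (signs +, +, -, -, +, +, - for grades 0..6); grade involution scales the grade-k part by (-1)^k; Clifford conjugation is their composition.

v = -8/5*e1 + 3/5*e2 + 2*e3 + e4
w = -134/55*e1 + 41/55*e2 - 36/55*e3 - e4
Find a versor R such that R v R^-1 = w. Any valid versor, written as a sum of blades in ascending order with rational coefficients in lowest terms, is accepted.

A norm check does it: q(v) = q(w) = 198/25, hence R = v + w = -222/55*e1 + 74/55*e2 + 74/55*e3 realises the map — parallel part kept, (v - w)/2 negated, v carried to w.
Answer: -222/55*e1 + 74/55*e2 + 74/55*e3


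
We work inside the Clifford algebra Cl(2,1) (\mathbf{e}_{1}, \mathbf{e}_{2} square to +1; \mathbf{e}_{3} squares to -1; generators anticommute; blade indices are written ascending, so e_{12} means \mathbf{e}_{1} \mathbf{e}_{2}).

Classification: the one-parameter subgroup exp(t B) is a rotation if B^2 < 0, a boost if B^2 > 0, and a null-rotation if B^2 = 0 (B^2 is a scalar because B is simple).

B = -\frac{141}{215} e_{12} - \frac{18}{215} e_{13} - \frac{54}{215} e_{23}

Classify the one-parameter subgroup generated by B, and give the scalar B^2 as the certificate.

B^2 term by term: the squares give (-\frac{141}{215})^2*(e_{12})^2 + (-\frac{18}{215})^2*(e_{13})^2 + (-\frac{54}{215})^2*(e_{23})^2 = \frac{19881}{46225}*(-1) + \frac{324}{46225}*(+1) + \frac{2916}{46225}*(+1) = -\frac{9}{25} (each basis 2-blade squares to minus the product of its generators' squares); cross terms between blades sharing an index anticommute and cancel. So B^2 = -\frac{9}{25}.
Answer: rotation, certificate B^2 = -\frac{9}{25}. Why this suffices: the scalar -\frac{9}{25} survives any versor conjugation, so its sign alone determines the class however B is presented.


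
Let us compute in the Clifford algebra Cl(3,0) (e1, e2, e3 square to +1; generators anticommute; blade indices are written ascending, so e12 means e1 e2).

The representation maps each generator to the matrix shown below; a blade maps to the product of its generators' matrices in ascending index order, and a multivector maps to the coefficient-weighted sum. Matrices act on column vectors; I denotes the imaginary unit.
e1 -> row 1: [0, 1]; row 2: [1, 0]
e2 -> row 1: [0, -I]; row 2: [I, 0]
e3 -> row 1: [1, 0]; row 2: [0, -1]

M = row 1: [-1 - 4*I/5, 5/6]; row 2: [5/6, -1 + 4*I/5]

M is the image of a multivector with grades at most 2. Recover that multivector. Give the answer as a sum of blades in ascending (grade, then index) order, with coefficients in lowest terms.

Method: 1, rho(e1), rho(e2), rho(e3) form a trace-orthogonal basis of the 2x2 complex matrices (tr(X Y) = 2 if X = Y, else 0), so M = m0*1 + m1*rho(e1) + m2*rho(e2) + m3*rho(e3) with m0 = tr(M)/2 = -1, m1 = tr(M rho(e1))/2 = 5/6, m2 = tr(M rho(e2))/2 = 0, m3 = tr(M rho(e3))/2 = -4*I/5.
Multiplying table entries, the bivector images are rho(e12) = I*rho(e3), rho(e13) = -I*rho(e2), rho(e23) = I*rho(e1); with real blade coefficients the real parts of m0..m3 are the coefficients of 1, e1, e2, e3 and the imaginary parts give the bivectors (e23: Im m1, e13: -Im m2, e12: Im m3).
Answer: -1 + 5/6*e1 - 4/5*e12


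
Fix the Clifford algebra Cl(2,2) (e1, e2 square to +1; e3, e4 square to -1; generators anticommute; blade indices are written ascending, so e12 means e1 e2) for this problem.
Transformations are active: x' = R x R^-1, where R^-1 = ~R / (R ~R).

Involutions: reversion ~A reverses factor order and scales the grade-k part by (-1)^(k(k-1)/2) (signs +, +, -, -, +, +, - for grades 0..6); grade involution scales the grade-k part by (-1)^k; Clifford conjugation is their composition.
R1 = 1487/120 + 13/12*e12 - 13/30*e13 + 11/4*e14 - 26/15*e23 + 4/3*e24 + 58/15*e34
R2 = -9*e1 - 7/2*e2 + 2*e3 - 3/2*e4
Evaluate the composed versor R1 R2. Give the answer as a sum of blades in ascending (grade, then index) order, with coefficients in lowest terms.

Distribute over the terms of R2 (each basis-blade product reordered to ascending indices, repeated generators contracted through their squares):
R1 (-9*e1) = -4461/40*e1 + 39/4*e2 - 39/10*e3 + 99/4*e4 + 78/5*e123 - 12*e124 - 174/5*e134
R1 (-7/2*e2) = -91/24*e1 - 10409/240*e2 - 91/15*e3 + 14/3*e4 - 91/60*e123 + 77/8*e124 - 203/15*e234
R1 (2*e3) = 13/15*e1 + 52/15*e2 + 1487/60*e3 + 116/15*e4 + 13/6*e123 - 11/2*e134 - 8/3*e234
R1 (-3/2*e4) = 33/8*e1 + 2*e2 + 29/5*e3 - 1487/80*e4 - 13/8*e124 + 13/20*e134 + 13/5*e234
Summing the partial products and collecting blades:
Answer: -4413/40*e1 - 6757/240*e2 + 1237/60*e3 + 297/16*e4 + 65/4*e123 - 4*e124 - 793/20*e134 - 68/5*e234


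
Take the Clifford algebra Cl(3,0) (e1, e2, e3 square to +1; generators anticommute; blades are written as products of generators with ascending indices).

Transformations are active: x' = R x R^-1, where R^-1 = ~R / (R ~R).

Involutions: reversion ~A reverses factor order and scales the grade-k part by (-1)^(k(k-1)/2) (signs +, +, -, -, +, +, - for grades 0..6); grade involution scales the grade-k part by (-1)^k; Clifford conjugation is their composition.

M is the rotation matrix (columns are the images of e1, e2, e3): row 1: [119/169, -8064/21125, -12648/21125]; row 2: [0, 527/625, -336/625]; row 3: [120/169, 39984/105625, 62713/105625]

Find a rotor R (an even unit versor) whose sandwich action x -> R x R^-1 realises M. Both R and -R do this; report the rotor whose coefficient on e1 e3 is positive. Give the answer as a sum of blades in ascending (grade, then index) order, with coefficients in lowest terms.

Method: write R = a + b12*e1 e2 + b13*e1 e3 + b23*e2 e3 with a^2 + b12^2 + b13^2 + b23^2 = 1 (so R^-1 = ~R). Expanding the columns R e_j ~R gives tr M = 4a^2 - 1 and, from the antisymmetric part, M21 - M12 = -4a*b12, M13 - M31 = 4a*b13, M32 - M23 = -4a*b23.
Here tr M = 226151/105625, so a^2 = (1 + tr M)/4 = 82944/105625 and a = ±288/325. Taking a = 288/325: M21 - M12 = 8064/21125, M13 - M31 = -27648/21125, M32 - M23 = 96768/105625, giving b12 = -7/65, b13 = -24/65, b23 = -84/325, i.e. R = 288/325 - 7/65*e1 e2 - 24/65*e1 e3 - 84/325*e2 e3.
Its e1 e3 coefficient is negative, so report the other preimage -R.
Answer: -288/325 + 7/65*e1 e2 + 24/65*e1 e3 + 84/325*e2 e3. Sheet selection: the two-to-one cover makes ±R indistinguishable at the matrix level (trace 226151/105625), so uniqueness comes from the required sign on e1 e3.


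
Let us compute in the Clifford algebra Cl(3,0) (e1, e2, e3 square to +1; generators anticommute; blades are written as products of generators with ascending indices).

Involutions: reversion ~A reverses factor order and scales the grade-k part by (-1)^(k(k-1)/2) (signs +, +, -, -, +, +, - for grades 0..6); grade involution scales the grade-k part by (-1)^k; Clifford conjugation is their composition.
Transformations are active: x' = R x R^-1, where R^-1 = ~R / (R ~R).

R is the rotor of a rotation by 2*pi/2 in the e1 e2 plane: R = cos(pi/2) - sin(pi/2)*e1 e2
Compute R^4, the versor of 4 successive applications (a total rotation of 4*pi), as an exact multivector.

Half-angle bookkeeping: 4 applications in e1 e2 add up to rotor phase 4*pi/2 = 2*pi, so R^4 = cos(2*pi) - sin(2*pi)*e1 e2.
cos(2*pi) = 1 and sin(2*pi) = 0, so R^4 = 1. The total rotation 4*pi is 2 full turns, so every vector returns to itself, yet the rotor is +1, back on the identity sheet (an even number of 2*pi turns).
Answer: 1


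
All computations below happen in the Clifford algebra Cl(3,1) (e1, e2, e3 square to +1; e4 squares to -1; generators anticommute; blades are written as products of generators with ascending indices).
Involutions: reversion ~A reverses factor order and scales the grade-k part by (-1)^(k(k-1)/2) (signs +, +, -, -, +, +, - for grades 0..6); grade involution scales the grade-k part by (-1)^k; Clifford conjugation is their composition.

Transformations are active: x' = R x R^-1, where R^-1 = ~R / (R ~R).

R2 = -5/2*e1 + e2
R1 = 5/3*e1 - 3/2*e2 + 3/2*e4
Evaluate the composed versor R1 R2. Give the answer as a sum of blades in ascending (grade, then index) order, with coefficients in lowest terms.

Distribute over the terms of R2 (each basis-blade product reordered to ascending indices, repeated generators contracted through their squares):
R1 (-5/2*e1) = -25/6 - 15/4*e1 e2 + 15/4*e1 e4
R1 (e2) = -3/2 + 5/3*e1 e2 - 3/2*e2 e4
Summing the partial products and collecting blades:
Answer: -17/3 - 25/12*e1 e2 + 15/4*e1 e4 - 3/2*e2 e4


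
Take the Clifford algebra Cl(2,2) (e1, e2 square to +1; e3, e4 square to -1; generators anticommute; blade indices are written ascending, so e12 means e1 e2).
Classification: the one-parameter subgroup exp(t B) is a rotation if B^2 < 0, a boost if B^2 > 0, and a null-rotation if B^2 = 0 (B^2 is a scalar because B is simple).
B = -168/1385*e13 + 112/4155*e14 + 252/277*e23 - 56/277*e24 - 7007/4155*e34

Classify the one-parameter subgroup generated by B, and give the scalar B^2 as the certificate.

B^2 term by term: the squares give (-168/1385)^2*(e13)^2 + (112/4155)^2*(e14)^2 + (252/277)^2*(e23)^2 + (-56/277)^2*(e24)^2 + (-7007/4155)^2*(e34)^2 = 28224/1918225*(+1) + 12544/17264025*(+1) + 63504/76729*(+1) + 3136/76729*(+1) + 49098049/17264025*(-1) = -49/25 (each basis 2-blade squares to minus the product of its generators' squares); cross terms between blades sharing an index anticommute and cancel; the commuting (index-disjoint) pairs give grade-4 terms 2*c*c'*(blade product), which cancel blade by blade — e1234: -18816/383645 + 18816/383645 = 0 — confirming B is simple. So B^2 = -49/25.
Answer: rotation, certificate B^2 = -49/25. The class reads off the invariant scalar -49/25 directly.


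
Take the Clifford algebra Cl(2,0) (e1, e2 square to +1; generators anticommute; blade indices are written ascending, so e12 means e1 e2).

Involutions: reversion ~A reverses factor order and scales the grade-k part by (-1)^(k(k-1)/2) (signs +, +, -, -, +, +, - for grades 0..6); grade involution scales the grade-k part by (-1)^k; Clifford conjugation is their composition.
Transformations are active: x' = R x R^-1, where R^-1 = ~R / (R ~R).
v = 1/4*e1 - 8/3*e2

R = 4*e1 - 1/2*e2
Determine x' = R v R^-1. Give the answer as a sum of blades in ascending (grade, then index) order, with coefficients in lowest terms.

~R = 4*e1 - 1/2*e2, and R ~R = 65/4, so R^-1 = ~R / (65/4).
R v = 7/3 - 253/24*e12
Answer: 701/780*e1 + 164/65*e2


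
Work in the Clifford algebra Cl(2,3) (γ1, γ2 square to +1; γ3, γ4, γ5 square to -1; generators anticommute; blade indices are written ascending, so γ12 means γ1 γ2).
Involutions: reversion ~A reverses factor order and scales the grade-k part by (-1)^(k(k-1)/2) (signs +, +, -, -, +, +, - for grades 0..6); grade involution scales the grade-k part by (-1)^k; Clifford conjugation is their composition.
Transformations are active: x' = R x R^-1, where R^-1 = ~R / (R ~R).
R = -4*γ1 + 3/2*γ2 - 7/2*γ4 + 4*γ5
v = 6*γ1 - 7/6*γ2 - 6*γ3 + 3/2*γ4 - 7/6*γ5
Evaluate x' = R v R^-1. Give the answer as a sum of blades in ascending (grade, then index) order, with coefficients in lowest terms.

~R = -4*γ1 + 3/2*γ2 - 7/2*γ4 + 4*γ5, and R ~R = -10, so R^-1 = ~R / (-10).
R v = -95/6 - 13/3*γ12 + 24*γ13 + 15*γ14 - 58/3*γ15 - 9*γ23 - 11/6*γ24 + 35/12*γ25 - 21*γ34 + 24*γ35 - 23/12*γ45
Answer: -56/3*γ1 + 71/12*γ2 + 6*γ3 - 151/12*γ4 + 83/6*γ5


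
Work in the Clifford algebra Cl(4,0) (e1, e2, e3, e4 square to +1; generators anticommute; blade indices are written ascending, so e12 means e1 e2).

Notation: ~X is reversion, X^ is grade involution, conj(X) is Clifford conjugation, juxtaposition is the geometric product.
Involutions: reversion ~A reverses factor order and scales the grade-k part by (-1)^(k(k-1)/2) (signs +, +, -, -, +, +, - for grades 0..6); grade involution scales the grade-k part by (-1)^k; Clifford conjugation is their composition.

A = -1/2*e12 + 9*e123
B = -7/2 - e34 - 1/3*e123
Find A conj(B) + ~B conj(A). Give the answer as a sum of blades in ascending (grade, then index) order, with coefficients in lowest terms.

first term: 3 - 1/6*e3 + 7/4*e12 - 63/2*e123 + 9*e124 - 1/2*e1234
second term: -3 - 1/6*e3 - 7/4*e12 - 63/2*e123 - 9*e124 + 1/2*e1234
Answer: -1/3*e3 - 63*e123


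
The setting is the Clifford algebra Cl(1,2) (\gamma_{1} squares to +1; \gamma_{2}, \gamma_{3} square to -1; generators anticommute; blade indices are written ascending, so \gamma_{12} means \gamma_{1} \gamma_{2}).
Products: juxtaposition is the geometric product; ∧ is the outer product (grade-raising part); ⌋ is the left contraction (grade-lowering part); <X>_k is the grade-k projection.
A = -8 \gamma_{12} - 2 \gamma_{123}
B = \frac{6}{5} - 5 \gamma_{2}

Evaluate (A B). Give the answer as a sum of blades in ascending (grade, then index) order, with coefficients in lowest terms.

step 1: -40 \gamma_{1} - \frac{48}{5} \gamma_{12} + 10 \gamma_{13} - \frac{12}{5} \gamma_{123}
Answer: -40 \gamma_{1} - \frac{48}{5} \gamma_{12} + 10 \gamma_{13} - \frac{12}{5} \gamma_{123}


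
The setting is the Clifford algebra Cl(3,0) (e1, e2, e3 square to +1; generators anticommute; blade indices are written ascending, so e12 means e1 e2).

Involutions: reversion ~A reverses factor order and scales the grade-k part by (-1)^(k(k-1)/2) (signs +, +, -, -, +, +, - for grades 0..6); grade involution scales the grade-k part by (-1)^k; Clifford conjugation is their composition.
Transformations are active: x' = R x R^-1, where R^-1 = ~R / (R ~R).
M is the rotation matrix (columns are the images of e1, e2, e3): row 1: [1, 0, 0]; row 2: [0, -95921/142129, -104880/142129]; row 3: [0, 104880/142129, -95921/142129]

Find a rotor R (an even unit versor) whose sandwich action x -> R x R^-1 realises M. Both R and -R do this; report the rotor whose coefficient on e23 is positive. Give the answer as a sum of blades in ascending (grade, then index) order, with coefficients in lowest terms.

Method: write R = a + b12*e12 + b13*e13 + b23*e23 with a^2 + b12^2 + b13^2 + b23^2 = 1 (so R^-1 = ~R). Expanding the columns R e_j ~R gives tr M = 4a^2 - 1 and, from the antisymmetric part, M21 - M12 = -4a*b12, M13 - M31 = 4a*b13, M32 - M23 = -4a*b23.
Here tr M = -49713/142129, so a^2 = (1 + tr M)/4 = 23104/142129 and a = ±152/377. Taking a = 152/377: M21 - M12 = 0, M13 - M31 = 0, M32 - M23 = 209760/142129, giving b12 = 0, b13 = 0, b23 = -345/377, i.e. R = 152/377 - 345/377*e23.
Its e23 coefficient is negative, so report the other preimage -R.
Answer: -152/377 + 345/377*e23. Key observation: the double cover Spin(3) -> SO(3) sends R and -R to the same matrix (trace -49713/142129 here), so the stated sign of the e23 coefficient is what selects one sheet.


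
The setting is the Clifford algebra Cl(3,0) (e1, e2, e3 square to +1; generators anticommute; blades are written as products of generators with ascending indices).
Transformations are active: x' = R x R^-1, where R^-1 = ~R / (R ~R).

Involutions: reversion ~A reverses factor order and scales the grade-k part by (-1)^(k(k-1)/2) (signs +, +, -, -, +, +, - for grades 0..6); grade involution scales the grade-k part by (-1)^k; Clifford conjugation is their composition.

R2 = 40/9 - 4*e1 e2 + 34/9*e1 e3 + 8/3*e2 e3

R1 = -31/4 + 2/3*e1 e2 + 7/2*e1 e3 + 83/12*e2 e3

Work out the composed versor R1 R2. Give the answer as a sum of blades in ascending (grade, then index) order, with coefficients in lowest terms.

Distribute over the terms of R1 (each basis-blade product reordered to ascending indices, repeated generators contracted through their squares):
(-31/4) R2 = -310/9 + 31*e1 e2 - 527/18*e1 e3 - 62/3*e2 e3
(2/3*e1 e2) R2 = 8/3 + 80/27*e1 e2 + 16/9*e1 e3 - 68/27*e2 e3
(7/2*e1 e3) R2 = -119/9 - 28/3*e1 e2 + 140/9*e1 e3 - 14*e2 e3
(83/12*e2 e3) R2 = -166/9 + 1411/54*e1 e2 + 83/3*e1 e3 + 830/27*e2 e3
Summing the partial products and collecting blades:
Answer: -571/9 + 2741/54*e1 e2 + 283/18*e1 e3 - 58/9*e2 e3


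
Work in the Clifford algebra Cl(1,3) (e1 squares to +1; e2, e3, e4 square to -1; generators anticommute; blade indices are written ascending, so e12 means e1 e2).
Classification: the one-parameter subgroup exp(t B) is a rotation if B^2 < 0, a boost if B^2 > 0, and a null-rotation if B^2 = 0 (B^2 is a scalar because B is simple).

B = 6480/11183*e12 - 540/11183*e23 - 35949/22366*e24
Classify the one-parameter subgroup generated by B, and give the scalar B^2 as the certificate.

B^2 term by term: the squares give (6480/11183)^2*(e12)^2 + (-540/11183)^2*(e23)^2 + (-35949/22366)^2*(e24)^2 = 41990400/125059489*(+1) + 291600/125059489*(-1) + 1292330601/500237956*(-1) = -9/4 (each basis 2-blade squares to minus the product of its generators' squares); cross terms between blades sharing an index anticommute and cancel. So B^2 = -9/4.
Answer: rotation, certificate B^2 = -9/4. The class reads off the invariant scalar -9/4 directly.


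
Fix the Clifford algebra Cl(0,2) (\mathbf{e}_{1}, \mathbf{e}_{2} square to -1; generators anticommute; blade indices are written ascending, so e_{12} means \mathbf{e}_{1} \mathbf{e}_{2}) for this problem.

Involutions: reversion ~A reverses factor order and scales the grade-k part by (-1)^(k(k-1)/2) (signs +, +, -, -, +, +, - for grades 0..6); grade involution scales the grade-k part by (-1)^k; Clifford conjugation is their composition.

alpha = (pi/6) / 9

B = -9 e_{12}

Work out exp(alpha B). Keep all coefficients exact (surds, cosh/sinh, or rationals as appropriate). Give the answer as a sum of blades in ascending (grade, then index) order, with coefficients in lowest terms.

B^2 = (-9)^2*(e_{12})^2 = 81*(-1) = -81 (a basis 2-blade squares to minus the product of its generators' squares).
B^2 = -81 — circular case — the even/odd split gives cos and sin: l = 9, alpha*l = \frac{\pi}{6}, so exp(alpha B) = cos(\frac{\pi}{6}) + (sin(\frac{\pi}{6})/9)*B = \frac{\sqrt{3}}{2} + (\frac{1}{18})*B.
Answer: \frac{\sqrt{3}}{2} - \frac{1}{2} e_{12}


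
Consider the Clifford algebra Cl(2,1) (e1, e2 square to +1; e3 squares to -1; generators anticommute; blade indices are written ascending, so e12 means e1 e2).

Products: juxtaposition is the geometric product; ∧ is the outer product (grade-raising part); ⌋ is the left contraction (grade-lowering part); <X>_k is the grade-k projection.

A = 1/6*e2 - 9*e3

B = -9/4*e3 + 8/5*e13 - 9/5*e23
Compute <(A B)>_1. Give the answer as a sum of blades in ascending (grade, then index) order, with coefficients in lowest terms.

step 1: -81/4 - 72/5*e1 + 81/5*e2 - 3/10*e3 - 3/8*e23 - 4/15*e123
step 2: -72/5*e1 + 81/5*e2 - 3/10*e3
Answer: -72/5*e1 + 81/5*e2 - 3/10*e3


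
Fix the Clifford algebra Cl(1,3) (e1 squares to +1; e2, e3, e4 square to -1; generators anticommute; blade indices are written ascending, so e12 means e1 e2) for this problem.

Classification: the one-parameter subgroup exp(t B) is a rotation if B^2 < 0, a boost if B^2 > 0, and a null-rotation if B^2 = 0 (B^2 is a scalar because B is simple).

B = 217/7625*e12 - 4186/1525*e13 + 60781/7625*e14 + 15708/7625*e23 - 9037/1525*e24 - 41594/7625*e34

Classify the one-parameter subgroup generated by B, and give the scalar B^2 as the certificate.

B^2 term by term: the squares give (217/7625)^2*(e12)^2 + (-4186/1525)^2*(e13)^2 + (60781/7625)^2*(e14)^2 + (15708/7625)^2*(e23)^2 + (-9037/1525)^2*(e24)^2 + (-41594/7625)^2*(e34)^2 = 47089/58140625*(+1) + 17522596/2325625*(+1) + 3694329961/58140625*(+1) + 246741264/58140625*(-1) + 81667369/2325625*(-1) + 1730060836/58140625*(-1) = 49/25 (each basis 2-blade squares to minus the product of its generators' squares); cross terms between blades sharing an index anticommute and cancel; the commuting (index-disjoint) pairs give grade-4 terms 2*c*c'*(blade product), which cancel blade by blade — e1234: -18051796/58140625 - 75657764/2325625 + 1909495896/58140625 = 0 — confirming B is simple. So B^2 = 49/25.
Answer: boost, certificate B^2 = 49/25. Certificate logic: 49/25 is a conjugation-invariant scalar, so its sign fixes rotation versus boost versus null-rotation outright.


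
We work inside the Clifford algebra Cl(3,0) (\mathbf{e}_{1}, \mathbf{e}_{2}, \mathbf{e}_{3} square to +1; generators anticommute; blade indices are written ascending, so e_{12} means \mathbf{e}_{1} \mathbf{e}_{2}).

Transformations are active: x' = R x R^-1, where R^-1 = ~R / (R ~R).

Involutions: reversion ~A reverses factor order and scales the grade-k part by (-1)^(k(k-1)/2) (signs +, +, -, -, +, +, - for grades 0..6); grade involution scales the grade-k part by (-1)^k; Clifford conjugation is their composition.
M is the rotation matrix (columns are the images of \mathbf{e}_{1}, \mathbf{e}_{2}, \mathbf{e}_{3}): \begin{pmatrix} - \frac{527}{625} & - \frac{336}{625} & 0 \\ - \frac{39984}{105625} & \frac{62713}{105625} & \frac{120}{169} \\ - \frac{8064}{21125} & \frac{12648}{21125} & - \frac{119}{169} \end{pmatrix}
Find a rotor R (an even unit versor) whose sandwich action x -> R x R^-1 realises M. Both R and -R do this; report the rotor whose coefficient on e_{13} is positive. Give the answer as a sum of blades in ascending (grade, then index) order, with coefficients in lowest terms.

Method: write R = a + b12*e_{12} + b13*e_{13} + b23*e_{23} with a^2 + b12^2 + b13^2 + b23^2 = 1 (so R^-1 = ~R). Expanding the columns R e_j ~R gives tr M = 4a^2 - 1 and, from the antisymmetric part, M21 - M12 = -4a*b12, M13 - M31 = 4a*b13, M32 - M23 = -4a*b23.
Here tr M = -\frac{4029}{4225}, so a^2 = (1 + tr M)/4 = \frac{49}{4225} and a = ±\frac{7}{65}. Taking a = \frac{7}{65}: M21 - M12 = \frac{672}{4225}, M13 - M31 = \frac{8064}{21125}, M32 - M23 = -\frac{2352}{21125}, giving b12 = -\frac{24}{65}, b13 = \frac{288}{325}, b23 = \frac{84}{325}, i.e. R = \frac{7}{65} - \frac{24}{65} e_{12} + \frac{288}{325} e_{13} + \frac{84}{325} e_{23}.
Its e_{13} coefficient is already positive.
Answer: \frac{7}{65} - \frac{24}{65} e_{12} + \frac{288}{325} e_{13} + \frac{84}{325} e_{23}. Key observation: the double cover Spin(3) -> SO(3) sends R and -R to the same matrix (trace -\frac{4029}{4225} here), so the stated sign of the e_{13} coefficient is what selects one sheet.
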